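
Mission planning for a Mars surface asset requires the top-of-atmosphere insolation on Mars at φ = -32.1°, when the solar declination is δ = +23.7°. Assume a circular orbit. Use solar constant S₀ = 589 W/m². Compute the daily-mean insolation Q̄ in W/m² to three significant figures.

Q̄ ≈ 88.1 W/m²

cos H₀ = −tan(-32.1°) tan(+23.700°) = 0.2754, H₀ = 1.2918 rad.
Bracket: H₀ sin φ sin δ + cos φ cos δ sin H₀ = 1.2918×-0.53140×0.40195 + 0.84712×0.91566×0.96134 = -0.275924 + 0.745686 = 0.469762.
Q̄ = (S₀/π) × [bracket] = (589/π) × 0.469762 = 88.07 W/m².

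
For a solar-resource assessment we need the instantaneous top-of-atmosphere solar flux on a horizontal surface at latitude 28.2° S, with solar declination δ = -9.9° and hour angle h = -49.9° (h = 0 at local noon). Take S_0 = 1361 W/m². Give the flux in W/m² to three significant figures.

872 W/m²

cos θ_z = sin ϕ sin δ + cos ϕ cos δ cos h = 0.081245 + 0.559215 = 0.640460.
Flux = S_0 · cos θ_z = 1361 × 0.640460 = 871.7 W/m².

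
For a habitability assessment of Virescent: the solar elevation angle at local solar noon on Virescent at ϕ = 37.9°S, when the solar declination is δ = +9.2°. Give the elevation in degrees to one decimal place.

42.9°

At local noon the hour angle is zero, so the zenith angle equals |ϕ − δ| = |-37.9° − (+9.200°)| = 47.100°.
Elevation = 90° − 47.100° = 42.9°.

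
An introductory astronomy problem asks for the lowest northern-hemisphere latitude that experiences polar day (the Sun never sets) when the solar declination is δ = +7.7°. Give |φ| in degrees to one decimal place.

|φ| = 82.3°

Polar day requires cos H₀ = −tan φ tan δ ≤ −1, i.e. tan φ tan δ ≥ 1.
The boundary is |tan φ| · |tan δ| = 1, so |φ| = 90° − |δ| = 90° − 7.7° = 82.3° in the northern hemisphere.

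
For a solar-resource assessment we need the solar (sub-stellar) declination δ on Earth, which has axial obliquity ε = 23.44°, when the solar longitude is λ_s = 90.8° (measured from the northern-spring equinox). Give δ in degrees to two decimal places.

δ = +23.44°

sin δ = sin ε · sin λ_s = sin 23.44° × sin 90.8° = 0.397750.
δ = arcsin(0.397750) = +23.44°.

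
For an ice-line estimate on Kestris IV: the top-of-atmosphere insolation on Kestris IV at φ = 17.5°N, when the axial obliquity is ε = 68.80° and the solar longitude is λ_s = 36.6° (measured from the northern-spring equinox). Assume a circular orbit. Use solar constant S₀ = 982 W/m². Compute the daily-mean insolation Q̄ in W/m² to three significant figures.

Q̄ ≈ 335 W/m²

Solar declination: sin δ = sin ε · sin λ_s = sin 68.80° × sin 36.6° = 0.55587, so δ = +33.771°.
cos H₀ = −tan(+17.5°) tan(+33.771°) = -0.2108, H₀ = 1.7832 rad.
Bracket: H₀ sin φ sin δ + cos φ cos δ sin H₀ = 1.7832×0.30071×0.55587 + 0.95372×0.83127×0.97752 = 0.298072 + 0.774977 = 1.073049.
Q̄ = (S₀/π) × [bracket] = (982/π) × 1.073049 = 335.4 W/m².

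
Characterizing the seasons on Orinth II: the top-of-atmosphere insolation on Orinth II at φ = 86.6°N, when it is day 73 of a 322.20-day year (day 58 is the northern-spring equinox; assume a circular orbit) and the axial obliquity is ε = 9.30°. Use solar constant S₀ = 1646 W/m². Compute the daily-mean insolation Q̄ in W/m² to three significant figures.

Q̄ ≈ 79.5 W/m²

Solar longitude: λ_s = 360° × (73 − 58)/322.20 = 16.760°.
sin δ = sin 9.30° × sin 16.760° = 0.04660, so δ = +2.671°.
cos H₀ = −tan(+86.6°) tan(+2.671°) = -0.7852, H₀ = 2.4738 rad.
Bracket: H₀ sin φ sin δ + cos φ cos δ sin H₀ = 2.4738×0.99824×0.04660 + 0.05931×0.99891×0.61922 = 0.115076 + 0.036686 = 0.151762.
Q̄ = (S₀/π) × [bracket] = (1646/π) × 0.151762 = 79.51 W/m².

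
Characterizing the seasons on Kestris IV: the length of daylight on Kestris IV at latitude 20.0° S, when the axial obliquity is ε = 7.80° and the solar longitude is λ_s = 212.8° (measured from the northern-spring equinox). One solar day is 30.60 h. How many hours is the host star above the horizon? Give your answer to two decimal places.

Solar declination: sin δ = sin ε · sin λ_s = sin 7.80° × sin 212.8° = -0.07352, so δ = -4.216°.
cos H₀ = −tan φ · tan δ = −tan(-20.0°) × tan(-4.216°) = -0.0268, so H₀ = 1.5976 rad = 91.54°.
Daylight = 2H₀/(2π) × 30.60 h = (1.5976/π) × 30.60 = 15.56 h.

15.56 h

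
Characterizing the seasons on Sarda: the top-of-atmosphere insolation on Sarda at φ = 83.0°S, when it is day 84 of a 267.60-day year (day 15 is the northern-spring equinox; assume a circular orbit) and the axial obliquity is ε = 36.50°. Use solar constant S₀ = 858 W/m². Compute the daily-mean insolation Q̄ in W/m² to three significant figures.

Solar longitude: λ_s = 360° × (84 − 15)/267.60 = 92.825°.
sin δ = sin 36.50° × sin 92.825° = 0.59410, so δ = +36.448°.
cos H₀ = −tan(-83.0°) tan(+36.448°) = 6.0152 ≥ 1 ⇒ polar night, H₀ = 0 and Q̄ = 0.

Q̄ ≈ 0.00 W/m²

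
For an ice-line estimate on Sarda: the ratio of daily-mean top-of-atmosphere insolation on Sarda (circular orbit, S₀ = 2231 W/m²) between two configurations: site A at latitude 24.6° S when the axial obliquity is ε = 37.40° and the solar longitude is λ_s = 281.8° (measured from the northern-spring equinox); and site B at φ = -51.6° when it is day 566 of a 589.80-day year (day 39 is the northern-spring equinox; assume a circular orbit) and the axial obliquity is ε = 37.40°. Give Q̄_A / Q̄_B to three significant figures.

— Configuration A (φ=-24.6°):
Solar declination: sin δ = sin ε · sin λ_s = sin 37.40° × sin 281.8° = -0.59454, so δ = -36.480°.
cos H₀ = −tan(-24.6°) tan(-36.480°) = -0.3385, H₀ = 1.9162 rad.
Bracket: H₀ sin φ sin δ + cos φ cos δ sin H₀ = 1.9162×-0.41628×-0.59454 + 0.90924×0.80407×0.94095 = 0.474250 + 0.687922 = 1.162172.
Q̄ = (S₀/π) × [bracket] = (2231/π) × 1.162172 = 825.32 W/m².
— Configuration B (φ=-51.6°):
Solar longitude: λ_s = 360° × (566 − 39)/589.80 = 321.668°.
sin δ = sin 37.40° × sin 321.668° = -0.37670, so δ = -22.130°.
cos H₀ = −tan(-51.6°) tan(-22.130°) = -0.5131, H₀ = 2.1096 rad.
Bracket: H₀ sin φ sin δ + cos φ cos δ sin H₀ = 2.1096×-0.78369×-0.37670 + 0.62115×0.92633×0.85834 = 0.622788 + 0.493880 = 1.116668.
Q̄ = (S₀/π) × [bracket] = (2231/π) × 1.116668 = 793.00 W/m².
Ratio Q̄_A / Q̄_B = 825.32 / 793.00 = 1.041.

Q̄_A / Q̄_B ≈ 1.04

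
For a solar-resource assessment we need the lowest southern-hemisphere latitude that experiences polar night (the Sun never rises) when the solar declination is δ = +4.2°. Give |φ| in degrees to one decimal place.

|φ| = 85.8°

Polar night requires cos H₀ = −tan φ tan δ ≥ 1, i.e. tan φ tan δ ≤ −1.
The boundary is |tan φ| · |tan δ| = 1, so |φ| = 90° − |δ| = 90° − 4.2° = 85.8° in the southern hemisphere.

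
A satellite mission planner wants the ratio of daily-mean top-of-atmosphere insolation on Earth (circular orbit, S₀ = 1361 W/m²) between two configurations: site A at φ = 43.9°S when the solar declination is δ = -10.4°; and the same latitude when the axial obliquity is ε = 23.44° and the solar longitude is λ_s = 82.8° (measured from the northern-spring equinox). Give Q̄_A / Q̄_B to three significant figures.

— Configuration A (φ=-43.9°):
cos H₀ = −tan(-43.9°) tan(-10.400°) = -0.1766, H₀ = 1.7483 rad.
Bracket: H₀ sin φ sin δ + cos φ cos δ sin H₀ = 1.7483×-0.69340×-0.18052 + 0.72055×0.98357×0.98428 = 0.218839 + 0.697570 = 0.916409.
Q̄ = (S₀/π) × [bracket] = (1361/π) × 0.916409 = 397.01 W/m².
— Configuration B (φ=-43.9°):
Solar declination: sin δ = sin ε · sin λ_s = sin 23.44° × sin 82.8° = 0.39465, so δ = +23.244°.
cos H₀ = −tan(-43.9°) tan(+23.244°) = 0.4133, H₀ = 1.1447 rad.
Bracket: H₀ sin φ sin δ + cos φ cos δ sin H₀ = 1.1447×-0.69340×0.39465 + 0.72055×0.91883×0.91058 = -0.313248 + 0.602861 = 0.289613.
Q̄ = (S₀/π) × [bracket] = (1361/π) × 0.289613 = 125.47 W/m².
Ratio Q̄_A / Q̄_B = 397.01 / 125.47 = 3.164.

Q̄_A / Q̄_B ≈ 3.16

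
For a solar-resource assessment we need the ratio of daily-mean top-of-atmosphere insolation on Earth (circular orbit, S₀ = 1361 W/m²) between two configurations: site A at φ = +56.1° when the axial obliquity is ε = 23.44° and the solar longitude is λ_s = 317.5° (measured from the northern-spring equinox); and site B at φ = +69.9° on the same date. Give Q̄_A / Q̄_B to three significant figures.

Q̄_A / Q̄_B ≈ 6.39

— Configuration A (φ=+56.1°):
Solar declination: sin δ = sin ε · sin λ_s = sin 23.44° × sin 317.5° = -0.26874, so δ = -15.589°.
cos H₀ = −tan(+56.1°) tan(-15.589°) = 0.4152, H₀ = 1.1426 rad.
Bracket: H₀ sin φ sin δ + cos φ cos δ sin H₀ = 1.1426×0.83001×-0.26874 + 0.55775×0.96321×0.90973 = -0.254865 + 0.488735 = 0.233870.
Q̄ = (S₀/π) × [bracket] = (1361/π) × 0.233870 = 101.32 W/m².
— Configuration B (φ=+69.9°):
cos H₀ = −tan(+69.9°) tan(-15.589°) = 0.7624, H₀ = 0.7038 rad.
Bracket: H₀ sin φ sin δ + cos φ cos δ sin H₀ = 0.7038×0.93909×-0.26874 + 0.34366×0.96321×0.64708 = -0.177619 + 0.214194 = 0.036575.
Q̄ = (S₀/π) × [bracket] = (1361/π) × 0.036575 = 15.845 W/m².
Ratio Q̄_A / Q̄_B = 101.32 / 15.845 = 6.394.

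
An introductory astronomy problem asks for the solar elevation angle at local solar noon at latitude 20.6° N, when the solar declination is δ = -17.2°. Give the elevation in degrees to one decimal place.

At local noon the hour angle is zero, so the zenith angle equals |φ − δ| = |+20.6° − (-17.200°)| = 37.800°.
Elevation = 90° − 37.800° = 52.2°.

52.2°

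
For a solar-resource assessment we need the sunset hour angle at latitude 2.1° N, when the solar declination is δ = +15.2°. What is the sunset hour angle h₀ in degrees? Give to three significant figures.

cos h₀ = −tan ϕ · tan δ = −tan(+2.1°) × tan(+15.200°) = -0.0100, so h₀ = 1.5808 rad = 90.57°.

h₀ = 90.6°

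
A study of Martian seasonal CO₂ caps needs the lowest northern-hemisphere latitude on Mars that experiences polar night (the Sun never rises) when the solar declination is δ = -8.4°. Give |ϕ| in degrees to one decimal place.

Polar night requires cos h₀ = −tan ϕ tan δ ≥ 1, i.e. tan ϕ tan δ ≤ −1.
The boundary is |tan ϕ| · |tan δ| = 1, so |ϕ| = 90° − |δ| = 90° − 8.4° = 81.6° in the northern hemisphere.

|ϕ| = 81.6°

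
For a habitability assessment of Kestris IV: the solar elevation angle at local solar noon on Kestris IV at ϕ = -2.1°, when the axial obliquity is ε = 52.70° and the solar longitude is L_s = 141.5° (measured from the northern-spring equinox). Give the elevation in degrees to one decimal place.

Solar declination: sin δ = sin ε · sin L_s = sin 52.70° × sin 141.5° = 0.49519, so δ = +29.683°.
At local noon the hour angle is zero, so the zenith angle equals |ϕ − δ| = |-2.1° − (+29.683°)| = 31.783°.
Elevation = 90° − 31.783° = 58.2°.

58.2°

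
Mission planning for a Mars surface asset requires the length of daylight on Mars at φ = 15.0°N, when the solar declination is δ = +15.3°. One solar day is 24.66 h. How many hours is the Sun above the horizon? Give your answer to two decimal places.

12.91 h

cos H₀ = −tan φ · tan δ = −tan(+15.0°) × tan(+15.300°) = -0.0733, so H₀ = 1.6442 rad = 94.20°.
Daylight = 2H₀/(2π) × 24.66 h = (1.6442/π) × 24.66 = 12.91 h.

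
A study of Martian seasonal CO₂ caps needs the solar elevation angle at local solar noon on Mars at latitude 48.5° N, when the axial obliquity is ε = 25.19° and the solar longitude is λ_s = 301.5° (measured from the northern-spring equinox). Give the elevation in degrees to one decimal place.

Solar declination: sin δ = sin ε · sin λ_s = sin 25.19° × sin 301.5° = -0.36290, so δ = -21.279°.
At local noon the hour angle is zero, so the zenith angle equals |φ − δ| = |+48.5° − (-21.279°)| = 69.779°.
Elevation = 90° − 69.779° = 20.2°.

20.2°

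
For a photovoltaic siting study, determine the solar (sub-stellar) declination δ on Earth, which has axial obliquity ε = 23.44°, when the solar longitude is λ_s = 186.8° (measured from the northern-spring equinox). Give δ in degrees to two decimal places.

δ = -2.70°

sin δ = sin ε · sin λ_s = sin 23.44° × sin 186.8° = -0.047100.
δ = arcsin(-0.047100) = -2.70°.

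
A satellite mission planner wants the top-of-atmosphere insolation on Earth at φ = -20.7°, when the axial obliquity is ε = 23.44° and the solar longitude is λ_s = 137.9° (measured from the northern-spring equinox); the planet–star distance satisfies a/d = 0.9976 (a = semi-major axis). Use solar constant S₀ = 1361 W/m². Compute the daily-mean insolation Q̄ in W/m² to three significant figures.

Q̄ ≈ 327 W/m²

Solar declination: sin δ = sin ε · sin λ_s = sin 23.44° × sin 137.9° = 0.26669, so δ = +15.467°.
cos H₀ = −tan(-20.7°) tan(+15.467°) = 0.1046, H₀ = 1.4660 rad.
Bracket: H₀ sin φ sin δ + cos φ cos δ sin H₀ = 1.4660×-0.35347×0.26669 + 0.93544×0.96378×0.99452 = -0.138195 + 0.896618 = 0.758423.
Inverse-square distance factor (a/d)² = 0.9976² = 0.995206.
Q̄ = (S₀/π) × 0.995206 × [bracket] = (1361/π) × 0.995206 × 0.758423 = 327.0 W/m².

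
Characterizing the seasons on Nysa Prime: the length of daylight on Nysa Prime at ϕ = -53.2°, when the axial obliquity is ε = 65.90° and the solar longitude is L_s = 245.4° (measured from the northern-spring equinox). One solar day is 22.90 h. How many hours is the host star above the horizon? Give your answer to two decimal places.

Solar declination: sin δ = sin ε · sin L_s = sin 65.90° × sin 245.4° = -0.82998, so δ = -56.097°.
Sunrise equation: cos h₀ = −tan ϕ · tan δ = -1.9890 ≤ −1, so the host star never sets (polar day) and h₀ = π.
Daylight = 2h₀/(2π) × 22.90 h = (3.1416/π) × 22.90 = 22.90 h.

22.90 h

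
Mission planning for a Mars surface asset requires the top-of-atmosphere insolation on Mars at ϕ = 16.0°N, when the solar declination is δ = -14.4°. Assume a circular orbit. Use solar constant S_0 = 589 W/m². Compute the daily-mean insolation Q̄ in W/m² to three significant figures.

cos h₀ = −tan(+16.0°) tan(-14.400°) = 0.0736, h₀ = 1.4971 rad.
Bracket: h₀ sin ϕ sin δ + cos ϕ cos δ sin h₀ = 1.4971×0.27564×-0.24869 + 0.96126×0.96858×0.99729 = -0.102625 + 0.928534 = 0.825909.
Q̄ = (S_0/π) × [bracket] = (589/π) × 0.825909 = 154.8 W/m².

Q̄ ≈ 155 W/m²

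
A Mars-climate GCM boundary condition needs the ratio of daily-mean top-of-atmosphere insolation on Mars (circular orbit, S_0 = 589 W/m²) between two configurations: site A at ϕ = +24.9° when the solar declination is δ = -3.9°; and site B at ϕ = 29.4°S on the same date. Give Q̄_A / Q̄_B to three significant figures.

Q̄_A / Q̄_B ≈ 0.933

— Configuration A (ϕ=+24.9°):
cos h₀ = −tan(+24.9°) tan(-3.900°) = 0.0316, h₀ = 1.5391 rad.
Bracket: h₀ sin ϕ sin δ + cos ϕ cos δ sin h₀ = 1.5391×0.42104×-0.06802 + 0.90704×0.99768×0.99950 = -0.044079 + 0.904483 = 0.860404.
Q̄ = (S_0/π) × [bracket] = (589/π) × 0.860404 = 161.31 W/m².
— Configuration B (ϕ=-29.4°):
cos h₀ = −tan(-29.4°) tan(-3.900°) = -0.0384, h₀ = 1.6092 rad.
Bracket: h₀ sin ϕ sin δ + cos ϕ cos δ sin h₀ = 1.6092×-0.49090×-0.06802 + 0.87121×0.99768×0.99926 = 0.053733 + 0.868546 = 0.922279.
Q̄ = (S_0/π) × [bracket] = (589/π) × 0.922279 = 172.91 W/m².
Ratio Q̄_A / Q̄_B = 161.31 / 172.91 = 0.9329.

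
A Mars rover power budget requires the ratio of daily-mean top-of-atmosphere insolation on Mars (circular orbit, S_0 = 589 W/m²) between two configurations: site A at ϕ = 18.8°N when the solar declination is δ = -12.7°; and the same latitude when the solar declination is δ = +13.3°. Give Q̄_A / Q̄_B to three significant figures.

Q̄_A / Q̄_B ≈ 0.783

— Configuration A (ϕ=+18.8°):
cos h₀ = −tan(+18.8°) tan(-12.700°) = 0.0767, h₀ = 1.4940 rad.
Bracket: h₀ sin ϕ sin δ + cos ϕ cos δ sin h₀ = 1.4940×0.32227×-0.21985 + 0.94665×0.97553×0.99705 = -0.105851 + 0.920761 = 0.814910.
Q̄ = (S_0/π) × [bracket] = (589/π) × 0.814910 = 152.78 W/m².
— Configuration B (ϕ=+18.8°):
cos h₀ = −tan(+18.8°) tan(+13.300°) = -0.0805, h₀ = 1.6514 rad.
Bracket: h₀ sin ϕ sin δ + cos ϕ cos δ sin h₀ = 1.6514×0.32227×0.23005 + 0.94665×0.97318×0.99676 = 0.122432 + 0.918276 = 1.040708.
Q̄ = (S_0/π) × [bracket] = (589/π) × 1.040708 = 195.12 W/m².
Ratio Q̄_A / Q̄_B = 152.78 / 195.12 = 0.7830.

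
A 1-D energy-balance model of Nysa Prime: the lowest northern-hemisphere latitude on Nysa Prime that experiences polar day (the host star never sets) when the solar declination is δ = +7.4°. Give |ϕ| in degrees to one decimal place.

Polar day requires cos h₀ = −tan ϕ tan δ ≤ −1, i.e. tan ϕ tan δ ≥ 1.
The boundary is |tan ϕ| · |tan δ| = 1, so |ϕ| = 90° − |δ| = 90° − 7.4° = 82.6° in the northern hemisphere.

|ϕ| = 82.6°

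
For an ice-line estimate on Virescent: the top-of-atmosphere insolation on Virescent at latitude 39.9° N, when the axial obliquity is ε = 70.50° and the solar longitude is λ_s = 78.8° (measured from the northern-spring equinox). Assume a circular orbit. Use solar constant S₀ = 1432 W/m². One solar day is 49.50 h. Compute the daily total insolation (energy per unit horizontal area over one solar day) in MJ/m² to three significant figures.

151 MJ/m²

Solar declination: sin δ = sin ε · sin λ_s = sin 70.50° × sin 78.8° = 0.92469, so δ = +67.622°.
cos H₀ = −tan(+39.9°) tan(+67.622°) = -2.0308 ≤ −1 ⇒ polar day, H₀ = π.
Bracket: H₀ sin φ sin δ + cos φ cos δ sin H₀ = 3.1416×0.64145×0.92469 + 0.76717×0.38072×0.00000 = 1.863416 + 0.000000 = 1.863416.
Q̄ = (S₀/π) × [bracket] = (1432/π) × 1.863416 = 849.38 W/m².
Daily total = Q̄ × 49.50 h × 3600 s/h = 849.38 × 49.50 × 3600 / 10⁶ = 151.4 MJ/m².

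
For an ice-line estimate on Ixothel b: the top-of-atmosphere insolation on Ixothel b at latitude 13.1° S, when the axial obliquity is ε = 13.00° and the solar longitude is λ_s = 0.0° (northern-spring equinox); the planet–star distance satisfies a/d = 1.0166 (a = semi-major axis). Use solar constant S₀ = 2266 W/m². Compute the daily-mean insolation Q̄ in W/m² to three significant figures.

Q̄ ≈ 726 W/m²

Solar declination: sin δ = sin ε · sin λ_s = sin 13.00° × sin 0.0° = 0.00000, so δ = +0.000°.
cos H₀ = −tan(-13.1°) tan(+0.000°) = 0.0000, H₀ = 1.5708 rad.
Bracket: H₀ sin φ sin δ + cos φ cos δ sin H₀ = 1.5708×-0.22665×0.00000 + 0.97398×1.00000×1.00000 = -0.000000 + 0.973980 = 0.973980.
Inverse-square distance factor (a/d)² = 1.0166² = 1.033476.
Q̄ = (S₀/π) × 1.033476 × [bracket] = (2266/π) × 1.033476 × 0.973980 = 726.0 W/m².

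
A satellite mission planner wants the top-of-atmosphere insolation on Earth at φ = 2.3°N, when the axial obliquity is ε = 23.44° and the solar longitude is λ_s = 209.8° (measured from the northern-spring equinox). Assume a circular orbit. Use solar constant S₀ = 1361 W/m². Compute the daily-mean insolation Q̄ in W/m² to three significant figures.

Solar declination: sin δ = sin ε · sin λ_s = sin 23.44° × sin 209.8° = -0.19769, so δ = -11.402°.
cos H₀ = −tan(+2.3°) tan(-11.402°) = 0.0081, H₀ = 1.5627 rad.
Bracket: H₀ sin φ sin δ + cos φ cos δ sin H₀ = 1.5627×0.04013×-0.19769 + 0.99919×0.98026×0.99997 = -0.012397 + 0.979437 = 0.967040.
Q̄ = (S₀/π) × [bracket] = (1361/π) × 0.967040 = 418.9 W/m².

Q̄ ≈ 419 W/m²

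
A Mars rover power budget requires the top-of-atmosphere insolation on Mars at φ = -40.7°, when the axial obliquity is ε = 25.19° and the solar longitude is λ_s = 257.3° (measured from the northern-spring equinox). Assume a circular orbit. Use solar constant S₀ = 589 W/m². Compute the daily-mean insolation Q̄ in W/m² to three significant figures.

Solar declination: sin δ = sin ε · sin λ_s = sin 25.19° × sin 257.3° = -0.41521, so δ = -24.532°.
cos H₀ = −tan(-40.7°) tan(-24.532°) = -0.3926, H₀ = 1.9742 rad.
Bracket: H₀ sin φ sin δ + cos φ cos δ sin H₀ = 1.9742×-0.65210×-0.41521 + 0.75813×0.90973×0.91972 = 0.534531 + 0.634325 = 1.168856.
Q̄ = (S₀/π) × [bracket] = (589/π) × 1.168856 = 219.1 W/m².

Q̄ ≈ 219 W/m²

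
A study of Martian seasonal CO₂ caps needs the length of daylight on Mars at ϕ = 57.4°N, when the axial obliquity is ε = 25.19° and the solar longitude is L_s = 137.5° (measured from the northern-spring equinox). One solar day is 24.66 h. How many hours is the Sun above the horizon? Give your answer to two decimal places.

Solar declination: sin δ = sin ε · sin L_s = sin 25.19° × sin 137.5° = 0.28755, so δ = +16.711°.
cos h₀ = −tan ϕ · tan δ = −tan(+57.4°) × tan(+16.711°) = -0.4694, so h₀ = 2.0595 rad = 118.00°.
Daylight = 2h₀/(2π) × 24.66 h = (2.0595/π) × 24.66 = 16.17 h.

16.17 h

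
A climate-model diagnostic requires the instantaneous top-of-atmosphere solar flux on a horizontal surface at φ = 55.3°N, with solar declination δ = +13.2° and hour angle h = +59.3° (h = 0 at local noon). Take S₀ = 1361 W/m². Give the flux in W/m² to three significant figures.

641 W/m²

cos θ_z = sin φ sin δ + cos φ cos δ cos h = 0.187737 + 0.282963 = 0.470700.
Flux = S₀ · cos θ_z = 1361 × 0.470700 = 640.6 W/m².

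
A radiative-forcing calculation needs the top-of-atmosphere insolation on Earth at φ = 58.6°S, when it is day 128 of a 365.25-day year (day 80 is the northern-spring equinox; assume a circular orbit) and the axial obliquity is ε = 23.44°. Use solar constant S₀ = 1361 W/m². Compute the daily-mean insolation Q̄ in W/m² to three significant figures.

Q̄ ≈ 73.7 W/m²

Solar longitude: λ_s = 360° × (128 − 80)/365.25 = 47.310°.
sin δ = sin 23.44° × sin 47.310° = 0.29239, so δ = +17.001°.
cos H₀ = −tan(-58.6°) tan(+17.001°) = 0.5009, H₀ = 1.0462 rad.
Bracket: H₀ sin φ sin δ + cos φ cos δ sin H₀ = 1.0462×-0.85355×0.29239 + 0.52101×0.95630×0.86551 = -0.261100 + 0.431233 = 0.170133.
Q̄ = (S₀/π) × [bracket] = (1361/π) × 0.170133 = 73.70 W/m².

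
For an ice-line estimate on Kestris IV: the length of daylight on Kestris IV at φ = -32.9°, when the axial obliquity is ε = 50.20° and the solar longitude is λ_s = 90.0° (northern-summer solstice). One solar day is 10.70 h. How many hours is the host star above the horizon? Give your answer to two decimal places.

2.32 h

Solar declination: sin δ = sin ε · sin λ_s = sin 50.20° × sin 90.0° = 0.76828, so δ = +50.200°.
cos H₀ = −tan φ · tan δ = −tan(-32.9°) × tan(+50.200°) = 0.7765, so H₀ = 0.6818 rad = 39.06°.
Daylight = 2H₀/(2π) × 10.70 h = (0.6818/π) × 10.70 = 2.32 h.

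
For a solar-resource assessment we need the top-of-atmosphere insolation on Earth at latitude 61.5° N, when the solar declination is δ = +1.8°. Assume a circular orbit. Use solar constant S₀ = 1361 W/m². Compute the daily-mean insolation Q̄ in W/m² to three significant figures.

Q̄ ≈ 226 W/m²

cos H₀ = −tan(+61.5°) tan(+1.800°) = -0.0579, H₀ = 1.6287 rad.
Bracket: H₀ sin φ sin δ + cos φ cos δ sin H₀ = 1.6287×0.87882×0.03141 + 0.47716×0.99951×0.99832 = 0.044958 + 0.476125 = 0.521083.
Q̄ = (S₀/π) × [bracket] = (1361/π) × 0.521083 = 225.7 W/m².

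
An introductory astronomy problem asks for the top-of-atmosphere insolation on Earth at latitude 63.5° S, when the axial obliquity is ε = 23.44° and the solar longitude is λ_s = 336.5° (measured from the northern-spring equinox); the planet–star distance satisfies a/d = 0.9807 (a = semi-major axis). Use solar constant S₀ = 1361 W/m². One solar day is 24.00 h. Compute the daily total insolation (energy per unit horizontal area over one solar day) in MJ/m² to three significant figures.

24.7 MJ/m²

Solar declination: sin δ = sin ε · sin λ_s = sin 23.44° × sin 336.5° = -0.15862, so δ = -9.127°.
cos H₀ = −tan(-63.5°) tan(-9.127°) = -0.3222, H₀ = 1.8989 rad.
Bracket: H₀ sin φ sin δ + cos φ cos δ sin H₀ = 1.8989×-0.89493×-0.15862 + 0.44620×0.98734×0.94667 = 0.269556 + 0.417057 = 0.686613.
Inverse-square distance factor (a/d)² = 0.9807² = 0.961772.
Q̄ = (S₀/π) × 0.961772 × [bracket] = (1361/π) × 0.961772 × 0.686613 = 286.08 W/m².
Daily total = Q̄ × 24.00 h × 3600 s/h = 286.08 × 24.00 × 3600 / 10⁶ = 24.72 MJ/m².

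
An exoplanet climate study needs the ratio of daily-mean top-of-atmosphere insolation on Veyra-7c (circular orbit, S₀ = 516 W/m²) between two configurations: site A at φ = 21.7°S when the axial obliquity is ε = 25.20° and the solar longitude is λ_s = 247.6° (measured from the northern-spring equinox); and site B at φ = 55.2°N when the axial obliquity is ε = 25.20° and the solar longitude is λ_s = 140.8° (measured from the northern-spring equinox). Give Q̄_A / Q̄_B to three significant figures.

Q̄_A / Q̄_B ≈ 1.16

— Configuration A (φ=-21.7°):
Solar declination: sin δ = sin ε · sin λ_s = sin 25.20° × sin 247.6° = -0.39365, so δ = -23.182°.
cos H₀ = −tan(-21.7°) tan(-23.182°) = -0.1704, H₀ = 1.7420 rad.
Bracket: H₀ sin φ sin δ + cos φ cos δ sin H₀ = 1.7420×-0.36975×-0.39365 + 0.92913×0.91926×0.98537 = 0.253552 + 0.841616 = 1.095168.
Q̄ = (S₀/π) × [bracket] = (516/π) × 1.095168 = 179.88 W/m².
— Configuration B (φ=+55.2°):
Solar declination: sin δ = sin ε · sin λ_s = sin 25.20° × sin 140.8° = 0.26910, so δ = +15.611°.
cos H₀ = −tan(+55.2°) tan(+15.611°) = -0.4020, H₀ = 1.9845 rad.
Bracket: H₀ sin φ sin δ + cos φ cos δ sin H₀ = 1.9845×0.82115×0.26910 + 0.57071×0.96311×0.91563 = 0.438518 + 0.503282 = 0.941800.
Q̄ = (S₀/π) × [bracket] = (516/π) × 0.941800 = 154.69 W/m².
Ratio Q̄_A / Q̄_B = 179.88 / 154.69 = 1.163.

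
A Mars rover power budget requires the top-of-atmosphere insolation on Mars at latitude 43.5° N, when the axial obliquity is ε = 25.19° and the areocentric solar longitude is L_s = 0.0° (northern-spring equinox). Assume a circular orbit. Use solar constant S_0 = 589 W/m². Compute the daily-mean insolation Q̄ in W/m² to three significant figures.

Q̄ ≈ 136 W/m²

sin δ = sin 25.19° × sin 0.0° = 0.00000, so δ = +0.000°.
cos h₀ = −tan(+43.5°) tan(+0.000°) = -0.0000, h₀ = 1.5708 rad.
Bracket: h₀ sin ϕ sin δ + cos ϕ cos δ sin h₀ = 1.5708×0.68835×0.00000 + 0.72537×1.00000×1.00000 = 0.000000 + 0.725370 = 0.725370.
Q̄ = (S_0/π) × [bracket] = (589/π) × 0.725370 = 136.0 W/m².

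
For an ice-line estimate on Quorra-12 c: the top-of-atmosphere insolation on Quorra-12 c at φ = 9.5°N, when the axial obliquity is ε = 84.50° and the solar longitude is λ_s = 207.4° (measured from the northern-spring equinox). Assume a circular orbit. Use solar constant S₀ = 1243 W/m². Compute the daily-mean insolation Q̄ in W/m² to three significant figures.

Q̄ ≈ 301 W/m²

Solar declination: sin δ = sin ε · sin λ_s = sin 84.50° × sin 207.4° = -0.45808, so δ = -27.263°.
cos H₀ = −tan(+9.5°) tan(-27.263°) = 0.0862, H₀ = 1.4845 rad.
Bracket: H₀ sin φ sin δ + cos φ cos δ sin H₀ = 1.4845×0.16505×-0.45808 + 0.98629×0.88891×0.99627 = -0.112237 + 0.873453 = 0.761216.
Q̄ = (S₀/π) × [bracket] = (1243/π) × 0.761216 = 301.2 W/m².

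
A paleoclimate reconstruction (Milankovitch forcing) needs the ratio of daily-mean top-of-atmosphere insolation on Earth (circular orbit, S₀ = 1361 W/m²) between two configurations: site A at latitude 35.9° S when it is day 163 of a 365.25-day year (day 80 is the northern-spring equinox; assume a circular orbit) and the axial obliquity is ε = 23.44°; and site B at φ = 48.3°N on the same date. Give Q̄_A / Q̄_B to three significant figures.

— Configuration A (φ=-35.9°):
Solar longitude: λ_s = 360° × (163 − 80)/365.25 = 81.807°.
sin δ = sin 23.44° × sin 81.807° = 0.39373, so δ = +23.187°.
cos H₀ = −tan(-35.9°) tan(+23.187°) = 0.3101, H₀ = 1.2555 rad.
Bracket: H₀ sin φ sin δ + cos φ cos δ sin H₀ = 1.2555×-0.58637×0.39373 + 0.81004×0.91923×0.95072 = -0.289859 + 0.707919 = 0.418060.
Q̄ = (S₀/π) × [bracket] = (1361/π) × 0.418060 = 181.11 W/m².
— Configuration B (φ=+48.3°):
cos H₀ = −tan(+48.3°) tan(+23.187°) = -0.4807, H₀ = 2.0723 rad.
Bracket: H₀ sin φ sin δ + cos φ cos δ sin H₀ = 2.0723×0.74664×0.39373 + 0.66523×0.91923×0.87686 = 0.609203 + 0.536199 = 1.145402.
Q̄ = (S₀/π) × [bracket] = (1361/π) × 1.145402 = 496.21 W/m².
Ratio Q̄_A / Q̄_B = 181.11 / 496.21 = 0.3650.

Q̄_A / Q̄_B ≈ 0.365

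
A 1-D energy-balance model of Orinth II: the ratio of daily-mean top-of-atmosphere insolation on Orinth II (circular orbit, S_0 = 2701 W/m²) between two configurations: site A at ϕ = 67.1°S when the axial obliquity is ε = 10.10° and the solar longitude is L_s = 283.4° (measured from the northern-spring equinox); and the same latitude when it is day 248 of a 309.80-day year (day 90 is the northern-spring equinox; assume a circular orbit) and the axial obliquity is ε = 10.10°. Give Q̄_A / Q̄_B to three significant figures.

— Configuration A (ϕ=-67.1°):
Solar declination: sin δ = sin ε · sin L_s = sin 10.10° × sin 283.4° = -0.17059, so δ = -9.822°.
cos h₀ = −tan(-67.1°) tan(-9.822°) = -0.4099, h₀ = 1.9931 rad.
Bracket: h₀ sin ϕ sin δ + cos ϕ cos δ sin h₀ = 1.9931×-0.92119×-0.17059 + 0.38912×0.98534×0.91215 = 0.313207 + 0.349732 = 0.662939.
Q̄ = (S_0/π) × [bracket] = (2701/π) × 0.662939 = 569.97 W/m².
— Configuration B (ϕ=-67.1°):
Solar longitude: L_s = 360° × (248 − 90)/309.80 = 183.602°.
sin δ = sin 10.10° × sin 183.602° = -0.01102, so δ = -0.631°.
cos h₀ = −tan(-67.1°) tan(-0.631°) = -0.0261, h₀ = 1.5969 rad.
Bracket: h₀ sin ϕ sin δ + cos ϕ cos δ sin h₀ = 1.5969×-0.92119×-0.01102 + 0.38912×0.99994×0.99966 = 0.016211 + 0.388964 = 0.405175.
Q̄ = (S_0/π) × [bracket] = (2701/π) × 0.405175 = 348.35 W/m².
Ratio Q̄_A / Q̄_B = 569.97 / 348.35 = 1.636.

Q̄_A / Q̄_B ≈ 1.64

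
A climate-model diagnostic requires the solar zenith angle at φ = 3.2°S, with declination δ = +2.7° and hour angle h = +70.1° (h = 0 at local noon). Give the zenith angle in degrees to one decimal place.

θ_z = 70.3°

cos θ_z = sin φ sin δ + cos φ cos δ cos h = -0.002630 + 0.339472 = 0.336842.
θ_z = arccos(0.336842) = 70.3°.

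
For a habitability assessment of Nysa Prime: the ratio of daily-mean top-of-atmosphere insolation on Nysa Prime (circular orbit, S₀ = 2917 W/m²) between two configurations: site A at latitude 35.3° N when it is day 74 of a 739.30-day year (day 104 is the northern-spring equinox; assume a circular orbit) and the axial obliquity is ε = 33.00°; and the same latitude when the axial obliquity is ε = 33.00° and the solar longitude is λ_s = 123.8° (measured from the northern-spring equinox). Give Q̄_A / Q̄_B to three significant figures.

— Configuration A (φ=+35.3°):
Solar longitude: λ_s = 360° × (74 − 104)/739.30 = -14.608°, i.e. -14.608° + 360° = 345.392°.
sin δ = sin 33.00° × sin 345.392° = -0.13736, so δ = -7.895°.
cos H₀ = −tan(+35.3°) tan(-7.895°) = 0.0982, H₀ = 1.4724 rad.
Bracket: H₀ sin φ sin δ + cos φ cos δ sin H₀ = 1.4724×0.57786×-0.13736 + 0.81614×0.99052×0.99517 = -0.116872 + 0.804498 = 0.687626.
Q̄ = (S₀/π) × [bracket] = (2917/π) × 0.687626 = 638.47 W/m².
— Configuration B (φ=+35.3°):
Solar declination: sin δ = sin ε · sin λ_s = sin 33.00° × sin 123.8° = 0.45259, so δ = +26.910°.
cos H₀ = −tan(+35.3°) tan(+26.910°) = -0.3594, H₀ = 1.9384 rad.
Bracket: H₀ sin φ sin δ + cos φ cos δ sin H₀ = 1.9384×0.57786×0.45259 + 0.81614×0.89172×0.93320 = 0.506957 + 0.679153 = 1.186110.
Q̄ = (S₀/π) × [bracket] = (2917/π) × 1.186110 = 1101.3 W/m².
Ratio Q̄_A / Q̄_B = 638.47 / 1101.3 = 0.5797.

Q̄_A / Q̄_B ≈ 0.580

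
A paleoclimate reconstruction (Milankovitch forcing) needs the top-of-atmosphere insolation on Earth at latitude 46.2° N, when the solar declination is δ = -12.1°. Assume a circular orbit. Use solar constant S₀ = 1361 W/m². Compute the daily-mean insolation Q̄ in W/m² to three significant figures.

cos H₀ = −tan(+46.2°) tan(-12.100°) = 0.2236, H₀ = 1.3453 rad.
Bracket: H₀ sin φ sin δ + cos φ cos δ sin H₀ = 1.3453×0.72176×-0.20962 + 0.69214×0.97778×0.97469 = -0.203538 + 0.659632 = 0.456094.
Q̄ = (S₀/π) × [bracket] = (1361/π) × 0.456094 = 197.6 W/m².

Q̄ ≈ 198 W/m²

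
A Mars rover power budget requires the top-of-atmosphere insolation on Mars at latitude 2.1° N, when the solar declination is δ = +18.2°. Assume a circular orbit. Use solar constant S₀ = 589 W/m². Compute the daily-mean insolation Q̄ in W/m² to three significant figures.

Q̄ ≈ 181 W/m²

cos H₀ = −tan(+2.1°) tan(+18.200°) = -0.0121, H₀ = 1.5829 rad.
Bracket: H₀ sin φ sin δ + cos φ cos δ sin H₀ = 1.5829×0.03664×0.31233 + 0.99933×0.94997×0.99993 = 0.018114 + 0.949267 = 0.967381.
Q̄ = (S₀/π) × [bracket] = (589/π) × 0.967381 = 181.4 W/m².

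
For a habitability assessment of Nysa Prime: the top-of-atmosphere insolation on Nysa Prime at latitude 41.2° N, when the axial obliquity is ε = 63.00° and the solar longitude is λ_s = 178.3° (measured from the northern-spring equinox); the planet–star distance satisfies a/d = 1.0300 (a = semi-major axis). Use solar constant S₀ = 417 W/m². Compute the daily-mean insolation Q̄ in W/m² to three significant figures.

Solar declination: sin δ = sin ε · sin λ_s = sin 63.00° × sin 178.3° = 0.02643, so δ = +1.515°.
cos H₀ = −tan(+41.2°) tan(+1.515°) = -0.0231, H₀ = 1.5939 rad.
Bracket: H₀ sin φ sin δ + cos φ cos δ sin H₀ = 1.5939×0.65869×0.02643 + 0.75241×0.99965×0.99973 = 0.027748 + 0.751944 = 0.779692.
Inverse-square distance factor (a/d)² = 1.0300² = 1.060900.
Q̄ = (S₀/π) × 1.060900 × [bracket] = (417/π) × 1.060900 × 0.779692 = 109.8 W/m².

Q̄ ≈ 110 W/m²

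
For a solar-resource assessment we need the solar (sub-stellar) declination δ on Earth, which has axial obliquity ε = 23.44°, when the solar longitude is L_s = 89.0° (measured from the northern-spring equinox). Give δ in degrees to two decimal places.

δ = +23.44°

sin δ = sin ε · sin L_s = sin 23.44° × sin 89.0° = 0.397728.
δ = arcsin(0.397728) = +23.44°.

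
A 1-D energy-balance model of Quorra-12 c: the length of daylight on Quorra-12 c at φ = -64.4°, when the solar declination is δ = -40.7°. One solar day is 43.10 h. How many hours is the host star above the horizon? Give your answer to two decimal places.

43.10 h

Sunrise equation: cos H₀ = −tan φ · tan δ = -1.7952 ≤ −1, so the host star never sets (polar day) and H₀ = π.
Daylight = 2H₀/(2π) × 43.10 h = (3.1416/π) × 43.10 = 43.10 h.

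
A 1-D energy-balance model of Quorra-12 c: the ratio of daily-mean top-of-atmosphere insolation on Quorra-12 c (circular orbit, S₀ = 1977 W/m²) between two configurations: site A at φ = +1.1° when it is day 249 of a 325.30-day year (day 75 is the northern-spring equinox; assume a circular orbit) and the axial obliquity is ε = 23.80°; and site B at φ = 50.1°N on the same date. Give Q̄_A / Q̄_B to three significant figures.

Q̄_A / Q̄_B ≈ 1.85

— Configuration A (φ=+1.1°):
Solar longitude: λ_s = 360° × (249 − 75)/325.30 = 192.561°.
sin δ = sin 23.80° × sin 192.561° = -0.08776, so δ = -5.035°.
cos H₀ = −tan(+1.1°) tan(-5.035°) = 0.0017, H₀ = 1.5691 rad.
Bracket: H₀ sin φ sin δ + cos φ cos δ sin H₀ = 1.5691×0.01920×-0.08776 + 0.99982×0.99614×1.00000 = -0.002644 + 0.995961 = 0.993317.
Q̄ = (S₀/π) × [bracket] = (1977/π) × 0.993317 = 625.09 W/m².
— Configuration B (φ=+50.1°):
cos H₀ = −tan(+50.1°) tan(-5.035°) = 0.1054, H₀ = 1.4652 rad.
Bracket: H₀ sin φ sin δ + cos φ cos δ sin H₀ = 1.4652×0.76717×-0.08776 + 0.64145×0.99614×0.99443 = -0.098647 + 0.635415 = 0.536768.
Q̄ = (S₀/π) × [bracket] = (1977/π) × 0.536768 = 337.79 W/m².
Ratio Q̄_A / Q̄_B = 625.09 / 337.79 = 1.851.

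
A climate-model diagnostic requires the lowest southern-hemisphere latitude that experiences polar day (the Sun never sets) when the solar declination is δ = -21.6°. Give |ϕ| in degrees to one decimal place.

Polar day requires cos h₀ = −tan ϕ tan δ ≤ −1, i.e. tan ϕ tan δ ≥ 1.
The boundary is |tan ϕ| · |tan δ| = 1, so |ϕ| = 90° − |δ| = 90° − 21.6° = 68.4° in the southern hemisphere.

|ϕ| = 68.4°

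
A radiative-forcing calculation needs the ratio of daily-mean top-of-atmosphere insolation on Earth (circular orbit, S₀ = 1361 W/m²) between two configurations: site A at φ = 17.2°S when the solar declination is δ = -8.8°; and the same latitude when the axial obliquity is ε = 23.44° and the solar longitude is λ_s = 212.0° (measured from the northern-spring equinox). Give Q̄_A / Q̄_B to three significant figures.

Q̄_A / Q̄_B ≈ 0.983

— Configuration A (φ=-17.2°):
cos H₀ = −tan(-17.2°) tan(-8.800°) = -0.0479, H₀ = 1.6187 rad.
Bracket: H₀ sin φ sin δ + cos φ cos δ sin H₀ = 1.6187×-0.29571×-0.15299 + 0.95528×0.98823×0.99885 = 0.073231 + 0.942951 = 1.016182.
Q̄ = (S₀/π) × [bracket] = (1361/π) × 1.016182 = 440.23 W/m².
— Configuration B (φ=-17.2°):
Solar declination: sin δ = sin ε · sin λ_s = sin 23.44° × sin 212.0° = -0.21080, so δ = -12.169°.
cos H₀ = −tan(-17.2°) tan(-12.169°) = -0.0668, H₀ = 1.6376 rad.
Bracket: H₀ sin φ sin δ + cos φ cos δ sin H₀ = 1.6376×-0.29571×-0.21080 + 0.95528×0.97753×0.99777 = 0.102081 + 0.931732 = 1.033813.
Q̄ = (S₀/π) × [bracket] = (1361/π) × 1.033813 = 447.87 W/m².
Ratio Q̄_A / Q̄_B = 440.23 / 447.87 = 0.9829.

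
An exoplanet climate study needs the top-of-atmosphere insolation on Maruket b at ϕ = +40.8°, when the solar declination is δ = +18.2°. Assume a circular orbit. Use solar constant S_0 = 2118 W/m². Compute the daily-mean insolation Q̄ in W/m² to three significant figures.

Q̄ ≈ 721 W/m²

cos h₀ = −tan(+40.8°) tan(+18.200°) = -0.2838, h₀ = 1.8585 rad.
Bracket: h₀ sin ϕ sin δ + cos ϕ cos δ sin h₀ = 1.8585×0.65342×0.31233 + 0.75700×0.94997×0.95888 = 0.379288 + 0.689557 = 1.068845.
Q̄ = (S_0/π) × [bracket] = (2118/π) × 1.068845 = 720.6 W/m².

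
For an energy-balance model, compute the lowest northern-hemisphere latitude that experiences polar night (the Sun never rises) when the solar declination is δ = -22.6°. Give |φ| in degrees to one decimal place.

|φ| = 67.4°

Polar night requires cos H₀ = −tan φ tan δ ≥ 1, i.e. tan φ tan δ ≤ −1.
The boundary is |tan φ| · |tan δ| = 1, so |φ| = 90° − |δ| = 90° − 22.6° = 67.4° in the northern hemisphere.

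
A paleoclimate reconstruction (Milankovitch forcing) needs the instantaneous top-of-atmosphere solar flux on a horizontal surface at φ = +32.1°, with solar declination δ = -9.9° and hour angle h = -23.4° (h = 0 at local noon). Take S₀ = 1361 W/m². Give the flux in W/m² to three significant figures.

918 W/m²

cos θ_z = sin φ sin δ + cos φ cos δ cos h = -0.091363 + 0.765873 = 0.674510.
Flux = S₀ · cos θ_z = 1361 × 0.674510 = 918.0 W/m².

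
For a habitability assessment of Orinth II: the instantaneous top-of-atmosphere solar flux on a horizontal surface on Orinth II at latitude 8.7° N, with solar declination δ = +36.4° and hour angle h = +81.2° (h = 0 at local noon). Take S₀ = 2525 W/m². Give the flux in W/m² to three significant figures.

cos θ_z = sin φ sin δ + cos φ cos δ cos h = 0.089761 + 0.121721 = 0.211482.
Flux = S₀ · cos θ_z = 2525 × 0.211482 = 534.0 W/m².

534 W/m²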